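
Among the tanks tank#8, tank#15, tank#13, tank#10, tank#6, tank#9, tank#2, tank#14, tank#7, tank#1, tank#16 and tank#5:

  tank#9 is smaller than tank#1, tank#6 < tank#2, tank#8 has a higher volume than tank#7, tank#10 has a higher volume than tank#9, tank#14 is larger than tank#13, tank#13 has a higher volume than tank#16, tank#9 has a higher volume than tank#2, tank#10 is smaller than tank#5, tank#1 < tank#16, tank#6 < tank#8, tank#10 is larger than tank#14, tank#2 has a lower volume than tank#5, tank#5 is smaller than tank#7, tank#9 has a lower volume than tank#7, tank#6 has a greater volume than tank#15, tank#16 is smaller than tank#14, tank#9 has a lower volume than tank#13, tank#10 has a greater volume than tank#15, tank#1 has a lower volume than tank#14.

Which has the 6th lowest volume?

Piecing the relations together gives one ordering: tank#15 < tank#6 < tank#2 < tank#9 < tank#1 < tank#16 < tank#13 < tank#14 < tank#10 < tank#5 < tank#7 < tank#8.
Counting 6 from the smallest end gives tank#16.

tank#16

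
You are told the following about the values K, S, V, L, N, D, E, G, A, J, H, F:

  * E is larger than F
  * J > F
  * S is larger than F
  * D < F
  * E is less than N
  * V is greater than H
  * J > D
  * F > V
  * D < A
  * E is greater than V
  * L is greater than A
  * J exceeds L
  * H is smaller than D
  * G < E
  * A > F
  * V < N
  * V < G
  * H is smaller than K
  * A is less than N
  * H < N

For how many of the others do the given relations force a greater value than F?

6

From F the given relations immediately reach A, J, S, E.
From those, L, N — 6 in total.
No other element is forced above F by the given relations, so the count is 6.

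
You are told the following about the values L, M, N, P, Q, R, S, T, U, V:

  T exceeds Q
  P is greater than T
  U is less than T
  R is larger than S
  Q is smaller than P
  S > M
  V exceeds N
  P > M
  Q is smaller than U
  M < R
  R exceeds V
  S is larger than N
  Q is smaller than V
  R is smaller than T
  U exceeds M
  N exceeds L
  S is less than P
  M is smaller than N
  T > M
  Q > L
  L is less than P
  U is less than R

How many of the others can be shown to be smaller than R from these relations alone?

7

The elements the relations force below R are L, M, Q, N, U, V, S — no chain reaches any other.
That is 7.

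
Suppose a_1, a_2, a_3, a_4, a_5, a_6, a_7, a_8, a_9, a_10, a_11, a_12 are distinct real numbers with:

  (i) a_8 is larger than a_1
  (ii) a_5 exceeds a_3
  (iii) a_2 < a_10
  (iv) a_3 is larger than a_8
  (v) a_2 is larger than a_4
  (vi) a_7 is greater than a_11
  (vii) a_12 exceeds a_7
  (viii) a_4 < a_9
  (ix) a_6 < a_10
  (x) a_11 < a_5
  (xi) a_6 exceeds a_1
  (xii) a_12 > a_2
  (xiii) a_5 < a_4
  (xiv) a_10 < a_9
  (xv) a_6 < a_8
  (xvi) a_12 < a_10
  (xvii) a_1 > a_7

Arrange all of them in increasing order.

The consecutive links are each given: a_11 < a_7; a_7 < a_1; a_1 < a_6; a_6 < a_8; a_8 < a_3; a_3 < a_5; a_5 < a_4; a_4 < a_2; a_2 < a_12; a_12 < a_10; a_10 < a_9.

a_11 < a_7 < a_1 < a_6 < a_8 < a_3 < a_5 < a_4 < a_2 < a_12 < a_10 < a_9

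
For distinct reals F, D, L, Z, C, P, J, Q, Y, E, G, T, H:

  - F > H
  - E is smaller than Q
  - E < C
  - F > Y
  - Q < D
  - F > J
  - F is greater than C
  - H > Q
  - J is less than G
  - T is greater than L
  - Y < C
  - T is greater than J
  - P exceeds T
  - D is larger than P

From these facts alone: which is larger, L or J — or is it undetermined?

Following every chain through J: above J we get G, T, P, D, F.
L is not reached, and no chain runs the other way from L to J.
So the given relations leave the order of J and L undetermined.

undetermined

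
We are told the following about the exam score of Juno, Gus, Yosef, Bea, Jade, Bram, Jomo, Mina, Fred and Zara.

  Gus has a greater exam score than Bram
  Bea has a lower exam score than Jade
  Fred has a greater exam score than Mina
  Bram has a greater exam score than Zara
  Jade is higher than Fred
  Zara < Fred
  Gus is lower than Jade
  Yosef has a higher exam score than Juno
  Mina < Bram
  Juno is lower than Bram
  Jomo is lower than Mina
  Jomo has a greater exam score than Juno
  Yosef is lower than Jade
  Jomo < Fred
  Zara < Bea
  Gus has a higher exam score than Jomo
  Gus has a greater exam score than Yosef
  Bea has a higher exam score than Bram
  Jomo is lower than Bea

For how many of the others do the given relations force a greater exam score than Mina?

5

From Mina the given relations immediately reach Bram, Fred.
From those, Gus, Bea, Jade — 5 in total.
Nothing else is reachable above Mina; 5 in all.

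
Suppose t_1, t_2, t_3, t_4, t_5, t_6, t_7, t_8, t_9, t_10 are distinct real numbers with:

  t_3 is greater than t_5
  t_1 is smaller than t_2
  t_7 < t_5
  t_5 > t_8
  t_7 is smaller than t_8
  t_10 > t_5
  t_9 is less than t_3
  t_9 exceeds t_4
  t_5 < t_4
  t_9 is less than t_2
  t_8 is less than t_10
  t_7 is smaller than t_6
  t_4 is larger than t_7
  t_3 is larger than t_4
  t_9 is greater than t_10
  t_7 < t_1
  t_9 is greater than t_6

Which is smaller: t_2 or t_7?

t_7

t_7 < t_8 < t_5 < t_4 < t_9 < t_2, by transitivity through t_8, t_5, t_4, t_9.
So t_7 < t_2; t_7 is the smaller of the two.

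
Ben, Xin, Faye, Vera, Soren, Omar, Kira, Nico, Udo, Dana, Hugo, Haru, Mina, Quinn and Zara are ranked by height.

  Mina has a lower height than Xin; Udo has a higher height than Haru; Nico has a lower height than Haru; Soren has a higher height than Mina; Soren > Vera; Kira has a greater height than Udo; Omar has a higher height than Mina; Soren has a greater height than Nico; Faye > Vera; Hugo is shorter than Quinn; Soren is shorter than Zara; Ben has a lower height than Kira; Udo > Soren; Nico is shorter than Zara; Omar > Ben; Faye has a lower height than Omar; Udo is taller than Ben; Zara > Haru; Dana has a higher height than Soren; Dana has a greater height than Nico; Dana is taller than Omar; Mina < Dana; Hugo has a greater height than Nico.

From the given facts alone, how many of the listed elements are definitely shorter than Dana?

From Dana the given relations immediately reach Nico, Mina, Soren, Omar.
From those, Ben, Vera, Faye — 7 in total.
No other element is forced below Dana by the given relations, so the count is 7.

7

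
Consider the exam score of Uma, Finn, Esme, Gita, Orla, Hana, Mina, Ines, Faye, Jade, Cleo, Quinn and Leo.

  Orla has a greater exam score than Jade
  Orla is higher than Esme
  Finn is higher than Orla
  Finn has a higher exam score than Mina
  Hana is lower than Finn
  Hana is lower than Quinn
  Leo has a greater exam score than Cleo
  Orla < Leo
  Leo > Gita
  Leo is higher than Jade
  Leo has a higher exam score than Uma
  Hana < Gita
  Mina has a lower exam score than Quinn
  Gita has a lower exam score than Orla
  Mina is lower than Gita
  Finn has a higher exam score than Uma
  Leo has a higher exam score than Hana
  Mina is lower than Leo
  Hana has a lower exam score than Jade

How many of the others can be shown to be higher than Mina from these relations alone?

Directly above Mina: Gita, Quinn, Finn, Leo.
One step further: Orla (5 so far).
No other element is forced above Mina by the given relations, so the count is 5.

5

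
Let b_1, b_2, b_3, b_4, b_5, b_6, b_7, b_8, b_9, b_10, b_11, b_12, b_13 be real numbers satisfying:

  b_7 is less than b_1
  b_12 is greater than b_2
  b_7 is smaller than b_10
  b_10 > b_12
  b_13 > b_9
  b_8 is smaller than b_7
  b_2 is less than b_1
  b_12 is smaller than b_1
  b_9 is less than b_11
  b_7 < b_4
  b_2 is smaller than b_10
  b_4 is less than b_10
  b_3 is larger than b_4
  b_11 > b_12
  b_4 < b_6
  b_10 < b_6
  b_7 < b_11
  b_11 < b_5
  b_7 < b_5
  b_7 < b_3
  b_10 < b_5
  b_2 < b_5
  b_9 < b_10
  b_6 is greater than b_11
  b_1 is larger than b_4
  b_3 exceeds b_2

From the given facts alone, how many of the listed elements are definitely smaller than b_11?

5

Directly below b_11: b_9, b_7, b_12.
One step further: b_8, b_2 (5 so far).
Nothing else is reachable below b_11; 5 in all.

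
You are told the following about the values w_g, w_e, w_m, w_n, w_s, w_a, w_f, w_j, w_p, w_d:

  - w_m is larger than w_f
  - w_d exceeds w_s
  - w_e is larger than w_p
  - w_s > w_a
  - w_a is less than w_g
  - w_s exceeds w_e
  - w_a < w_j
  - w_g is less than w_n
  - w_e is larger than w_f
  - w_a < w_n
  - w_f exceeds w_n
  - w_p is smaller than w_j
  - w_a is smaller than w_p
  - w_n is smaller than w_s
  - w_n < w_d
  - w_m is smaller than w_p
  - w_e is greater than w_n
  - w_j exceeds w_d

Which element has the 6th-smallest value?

Chaining the given pairs: w_a < w_g < w_n < w_f < w_m < w_p < w_e < w_s < w_d < w_j.
Counting 6 from the smallest end gives w_p.

w_p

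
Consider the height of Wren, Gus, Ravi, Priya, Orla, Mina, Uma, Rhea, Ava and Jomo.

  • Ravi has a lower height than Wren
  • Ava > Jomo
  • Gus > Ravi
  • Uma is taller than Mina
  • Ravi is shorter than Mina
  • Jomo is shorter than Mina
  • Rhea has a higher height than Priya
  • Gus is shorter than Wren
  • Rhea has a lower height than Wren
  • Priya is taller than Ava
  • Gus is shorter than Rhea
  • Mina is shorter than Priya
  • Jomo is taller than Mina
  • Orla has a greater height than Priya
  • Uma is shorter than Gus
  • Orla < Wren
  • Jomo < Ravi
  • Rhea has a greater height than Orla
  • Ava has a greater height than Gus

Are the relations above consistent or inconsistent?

inconsistent

We have Mina < Jomo stated directly, yet also Jomo < Ravi < Mina by chaining the others — so Jomo < Mina. Contradiction.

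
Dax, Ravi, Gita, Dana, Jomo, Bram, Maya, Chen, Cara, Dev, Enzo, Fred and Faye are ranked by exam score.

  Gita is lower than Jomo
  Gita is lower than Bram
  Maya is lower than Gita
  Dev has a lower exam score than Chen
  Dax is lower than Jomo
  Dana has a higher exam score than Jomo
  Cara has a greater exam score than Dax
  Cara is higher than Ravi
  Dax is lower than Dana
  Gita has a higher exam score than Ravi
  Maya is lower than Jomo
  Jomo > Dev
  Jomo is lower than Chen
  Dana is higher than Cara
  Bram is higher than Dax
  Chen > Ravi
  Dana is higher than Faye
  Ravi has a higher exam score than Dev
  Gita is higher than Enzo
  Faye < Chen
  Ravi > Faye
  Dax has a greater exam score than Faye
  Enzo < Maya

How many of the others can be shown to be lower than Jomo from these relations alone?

7

Directly below Jomo: Maya, Dev, Gita, Dax.
One step further: Enzo, Faye, Ravi (7 so far).
Nothing else is reachable below Jomo; 7 in all.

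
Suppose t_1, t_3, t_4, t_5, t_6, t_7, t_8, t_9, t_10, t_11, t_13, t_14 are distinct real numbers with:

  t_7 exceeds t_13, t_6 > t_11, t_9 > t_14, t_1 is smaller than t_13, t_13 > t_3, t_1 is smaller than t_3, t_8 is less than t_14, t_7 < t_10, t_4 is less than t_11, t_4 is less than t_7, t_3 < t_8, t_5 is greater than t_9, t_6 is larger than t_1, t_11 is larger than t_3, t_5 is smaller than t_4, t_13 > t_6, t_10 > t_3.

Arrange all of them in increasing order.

t_1 < t_3 < t_8 < t_14 < t_9 < t_5 < t_4 < t_11 < t_6 < t_13 < t_7 < t_10

Nothing is placed below t_1, so it is least; from there t_1 < t_3; t_3 < t_8; t_8 < t_14; t_14 < t_9; t_9 < t_5; t_5 < t_4; t_4 < t_11; t_11 < t_6; t_6 < t_13; t_13 < t_7; t_7 < t_10, each given directly.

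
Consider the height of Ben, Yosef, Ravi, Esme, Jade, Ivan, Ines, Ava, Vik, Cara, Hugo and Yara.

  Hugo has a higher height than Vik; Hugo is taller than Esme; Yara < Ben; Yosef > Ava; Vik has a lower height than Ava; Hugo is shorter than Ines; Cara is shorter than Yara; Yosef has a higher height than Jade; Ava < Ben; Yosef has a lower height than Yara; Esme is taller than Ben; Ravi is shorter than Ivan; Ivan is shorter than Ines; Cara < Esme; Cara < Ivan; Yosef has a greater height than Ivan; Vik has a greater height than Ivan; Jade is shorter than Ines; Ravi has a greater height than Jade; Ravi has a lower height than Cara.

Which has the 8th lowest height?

Piecing the relations together gives one ordering: Jade < Ravi < Cara < Ivan < Vik < Ava < Yosef < Yara < Ben < Esme < Hugo < Ines.
Counting 8 from the smallest end gives Yara.

Yara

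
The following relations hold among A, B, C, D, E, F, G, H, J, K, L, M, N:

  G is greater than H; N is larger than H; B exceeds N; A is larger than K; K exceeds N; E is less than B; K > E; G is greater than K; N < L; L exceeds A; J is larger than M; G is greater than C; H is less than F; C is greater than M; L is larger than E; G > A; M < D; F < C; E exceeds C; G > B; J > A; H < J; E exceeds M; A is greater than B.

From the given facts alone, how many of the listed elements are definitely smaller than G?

The elements the relations force below G are M, H, F, C, E, N, K, B, A — no chain reaches any other.
That is 9.

9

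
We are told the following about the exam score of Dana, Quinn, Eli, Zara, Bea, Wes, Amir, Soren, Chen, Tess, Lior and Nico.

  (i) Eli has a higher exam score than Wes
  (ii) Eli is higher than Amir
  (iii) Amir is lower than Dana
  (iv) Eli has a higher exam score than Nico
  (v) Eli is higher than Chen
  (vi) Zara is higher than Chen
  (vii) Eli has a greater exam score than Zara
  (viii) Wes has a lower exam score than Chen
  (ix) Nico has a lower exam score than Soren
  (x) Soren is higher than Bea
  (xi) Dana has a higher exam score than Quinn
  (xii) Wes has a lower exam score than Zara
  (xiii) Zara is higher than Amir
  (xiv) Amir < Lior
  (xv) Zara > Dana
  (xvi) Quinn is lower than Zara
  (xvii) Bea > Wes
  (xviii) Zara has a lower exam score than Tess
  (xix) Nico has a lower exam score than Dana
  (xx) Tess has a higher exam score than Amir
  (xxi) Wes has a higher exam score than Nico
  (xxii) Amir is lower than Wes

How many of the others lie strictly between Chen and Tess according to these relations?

1

Chaining upward from Chen reaches: Zara, Eli.
Chaining downward from Tess reaches: Nico, Amir, Wes, Quinn, Dana, Zara.
Strictly between Chen and Tess are those in both lists: Zara — 1 element.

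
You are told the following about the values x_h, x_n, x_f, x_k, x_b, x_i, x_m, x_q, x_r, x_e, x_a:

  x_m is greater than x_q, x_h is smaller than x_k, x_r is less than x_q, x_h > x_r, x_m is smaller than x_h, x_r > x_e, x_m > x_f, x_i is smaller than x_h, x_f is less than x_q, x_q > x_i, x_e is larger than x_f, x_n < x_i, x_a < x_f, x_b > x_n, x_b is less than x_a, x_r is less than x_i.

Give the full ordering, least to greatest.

x_n < x_b < x_a < x_f < x_e < x_r < x_i < x_q < x_m < x_h < x_k

Each adjacent pair is fixed by a given relation: x_n < x_b; x_b < x_a; x_a < x_f; x_f < x_e; x_e < x_r; x_r < x_i; x_i < x_q; x_q < x_m; x_m < x_h; x_h < x_k. Chaining them end to end gives the full order.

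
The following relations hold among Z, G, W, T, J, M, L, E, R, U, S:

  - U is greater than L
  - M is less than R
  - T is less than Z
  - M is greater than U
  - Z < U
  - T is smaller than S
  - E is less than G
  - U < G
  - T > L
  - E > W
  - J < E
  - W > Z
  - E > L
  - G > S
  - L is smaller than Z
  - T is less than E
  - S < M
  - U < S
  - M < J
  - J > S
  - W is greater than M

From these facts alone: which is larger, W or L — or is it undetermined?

The relevant relations are L < T; T < Z; Z < U; U < S; S < M; M < W.
Together: L < T < Z < U < S < M < W.
So W is larger.

W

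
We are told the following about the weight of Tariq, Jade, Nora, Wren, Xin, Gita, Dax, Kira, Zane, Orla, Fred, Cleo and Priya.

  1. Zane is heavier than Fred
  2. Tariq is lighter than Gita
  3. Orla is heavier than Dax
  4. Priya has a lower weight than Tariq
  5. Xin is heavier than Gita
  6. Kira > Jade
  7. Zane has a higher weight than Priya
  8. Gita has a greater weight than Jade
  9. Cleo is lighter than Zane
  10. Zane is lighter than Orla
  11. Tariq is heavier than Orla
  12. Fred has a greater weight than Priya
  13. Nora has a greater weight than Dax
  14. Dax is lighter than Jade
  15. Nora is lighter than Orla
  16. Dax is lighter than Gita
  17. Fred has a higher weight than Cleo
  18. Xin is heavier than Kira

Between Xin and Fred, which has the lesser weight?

Fred

Fred < Zane and Zane < Orla give Fred < Orla.
With Orla < Tariq: Fred < Zane < Orla < Tariq.
Then Tariq < Gita extends the chain to Gita.
With Gita < Xin: Fred < Zane < Orla < Tariq < Gita < Xin.
So Fred < Xin; Fred is the lighter of the two.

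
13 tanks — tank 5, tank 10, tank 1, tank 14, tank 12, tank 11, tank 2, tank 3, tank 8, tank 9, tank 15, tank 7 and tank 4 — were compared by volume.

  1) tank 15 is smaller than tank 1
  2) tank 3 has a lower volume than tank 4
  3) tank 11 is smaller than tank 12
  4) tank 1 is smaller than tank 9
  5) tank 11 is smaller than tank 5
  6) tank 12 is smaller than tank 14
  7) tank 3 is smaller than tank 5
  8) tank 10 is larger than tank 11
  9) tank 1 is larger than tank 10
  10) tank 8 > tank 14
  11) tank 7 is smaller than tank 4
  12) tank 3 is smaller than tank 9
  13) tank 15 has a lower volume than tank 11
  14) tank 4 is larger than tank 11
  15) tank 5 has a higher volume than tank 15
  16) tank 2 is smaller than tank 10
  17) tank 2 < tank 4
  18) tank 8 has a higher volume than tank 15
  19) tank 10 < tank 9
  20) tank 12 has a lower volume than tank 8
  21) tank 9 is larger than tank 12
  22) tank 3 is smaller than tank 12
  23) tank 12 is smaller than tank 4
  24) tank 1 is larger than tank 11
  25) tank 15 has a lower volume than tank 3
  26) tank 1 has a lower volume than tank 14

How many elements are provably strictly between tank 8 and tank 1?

1

The relations place tank 1 below tank 8. An element lies strictly between them when it is forced above tank 1 and also forced below tank 8.
Above tank 1: {tank 9, tank 14}. Below tank 8: {tank 15, tank 2, tank 3, tank 11, tank 10, tank 12, tank 14}.
Intersection: {tank 14} — 1.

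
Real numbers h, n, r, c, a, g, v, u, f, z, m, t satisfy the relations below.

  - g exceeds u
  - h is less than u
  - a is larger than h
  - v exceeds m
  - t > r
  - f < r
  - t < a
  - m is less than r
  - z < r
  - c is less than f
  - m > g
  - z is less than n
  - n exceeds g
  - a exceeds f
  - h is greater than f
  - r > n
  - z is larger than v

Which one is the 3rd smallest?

Piecing the relations together gives one ordering: c < f < h < u < g < m < v < z < n < r < t < a.
Counting 3 from the smallest end gives h.

h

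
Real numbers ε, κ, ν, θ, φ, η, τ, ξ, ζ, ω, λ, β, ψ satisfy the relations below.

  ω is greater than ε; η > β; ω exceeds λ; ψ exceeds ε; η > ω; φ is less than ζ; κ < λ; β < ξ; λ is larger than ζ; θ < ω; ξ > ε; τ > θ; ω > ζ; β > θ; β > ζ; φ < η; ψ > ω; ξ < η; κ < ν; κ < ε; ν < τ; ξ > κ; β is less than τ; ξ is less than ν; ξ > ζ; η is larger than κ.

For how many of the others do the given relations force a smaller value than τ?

Directly below τ: θ, β, ν.
One step further: κ, ζ, ξ (6 so far).
One step further: φ, ε (8 so far).
Nothing else is reachable below τ; 8 in all.

8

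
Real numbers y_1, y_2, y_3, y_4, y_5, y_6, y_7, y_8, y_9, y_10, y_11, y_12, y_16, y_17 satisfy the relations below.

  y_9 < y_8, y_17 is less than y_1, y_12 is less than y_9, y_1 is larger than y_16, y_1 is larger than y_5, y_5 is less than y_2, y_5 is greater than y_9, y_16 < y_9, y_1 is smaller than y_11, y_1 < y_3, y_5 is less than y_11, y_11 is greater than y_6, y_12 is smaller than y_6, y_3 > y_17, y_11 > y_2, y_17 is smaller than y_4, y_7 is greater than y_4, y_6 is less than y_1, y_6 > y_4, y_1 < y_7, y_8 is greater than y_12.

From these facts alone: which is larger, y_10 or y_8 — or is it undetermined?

Following every chain through y_10: nothing is chained to y_10.
y_8 is not reached, and no chain runs the other way from y_8 to y_10.
So the given relations leave the order of y_10 and y_8 undetermined.

undetermined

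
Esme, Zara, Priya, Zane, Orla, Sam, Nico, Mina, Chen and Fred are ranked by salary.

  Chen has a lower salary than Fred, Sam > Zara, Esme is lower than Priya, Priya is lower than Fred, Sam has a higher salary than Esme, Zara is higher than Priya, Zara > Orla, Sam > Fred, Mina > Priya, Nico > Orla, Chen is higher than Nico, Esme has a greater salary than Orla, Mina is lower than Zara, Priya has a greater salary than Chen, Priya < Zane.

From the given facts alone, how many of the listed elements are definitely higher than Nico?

7

Directly above Nico: Chen.
One step further: Priya, Fred (3 so far).
One step further: Mina, Zara, Sam, Zane (7 so far).
No other element is forced above Nico by the given relations, so the count is 7.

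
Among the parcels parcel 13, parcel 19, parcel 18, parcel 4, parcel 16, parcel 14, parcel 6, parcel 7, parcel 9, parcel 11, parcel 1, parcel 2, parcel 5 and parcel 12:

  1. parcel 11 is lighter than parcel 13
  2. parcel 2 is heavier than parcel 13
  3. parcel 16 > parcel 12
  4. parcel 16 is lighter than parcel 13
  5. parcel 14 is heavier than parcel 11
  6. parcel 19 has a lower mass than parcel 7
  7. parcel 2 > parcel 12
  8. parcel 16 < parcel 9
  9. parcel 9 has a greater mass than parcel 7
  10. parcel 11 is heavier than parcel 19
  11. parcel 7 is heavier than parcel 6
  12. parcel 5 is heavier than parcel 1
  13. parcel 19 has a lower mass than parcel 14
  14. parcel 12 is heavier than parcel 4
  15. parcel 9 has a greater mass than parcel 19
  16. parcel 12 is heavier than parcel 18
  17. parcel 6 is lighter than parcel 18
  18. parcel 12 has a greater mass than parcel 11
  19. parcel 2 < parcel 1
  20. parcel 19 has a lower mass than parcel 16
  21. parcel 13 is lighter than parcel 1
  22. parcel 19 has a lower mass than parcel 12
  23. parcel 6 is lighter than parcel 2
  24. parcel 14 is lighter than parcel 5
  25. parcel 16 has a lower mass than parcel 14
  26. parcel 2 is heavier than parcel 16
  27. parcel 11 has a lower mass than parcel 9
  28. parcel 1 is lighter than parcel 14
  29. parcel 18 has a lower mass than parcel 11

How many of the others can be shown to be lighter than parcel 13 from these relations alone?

7

Directly below parcel 13: parcel 11, parcel 16.
One step further: parcel 19, parcel 18, parcel 12 (5 so far).
One step further: parcel 6, parcel 4 (7 so far).
Nothing else is reachable below parcel 13; 7 in all.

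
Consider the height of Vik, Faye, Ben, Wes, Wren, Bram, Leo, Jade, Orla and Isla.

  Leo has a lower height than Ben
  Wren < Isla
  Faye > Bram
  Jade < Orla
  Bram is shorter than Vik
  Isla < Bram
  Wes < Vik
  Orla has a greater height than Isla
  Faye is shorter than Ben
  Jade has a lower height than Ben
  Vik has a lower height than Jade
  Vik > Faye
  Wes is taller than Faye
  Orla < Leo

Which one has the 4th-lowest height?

Piecing the relations together gives one ordering: Wren < Isla < Bram < Faye < Wes < Vik < Jade < Orla < Leo < Ben.
Counting 4 from the smallest end gives Faye.

Faye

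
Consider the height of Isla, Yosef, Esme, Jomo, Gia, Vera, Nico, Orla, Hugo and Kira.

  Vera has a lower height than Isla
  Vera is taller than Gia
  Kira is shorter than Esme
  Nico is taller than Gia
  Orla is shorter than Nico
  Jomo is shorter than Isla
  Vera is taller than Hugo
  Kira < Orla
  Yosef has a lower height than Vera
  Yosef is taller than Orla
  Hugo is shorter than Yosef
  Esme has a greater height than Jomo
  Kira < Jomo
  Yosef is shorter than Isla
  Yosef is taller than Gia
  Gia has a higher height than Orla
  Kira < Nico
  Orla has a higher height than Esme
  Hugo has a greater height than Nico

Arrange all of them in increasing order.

Kira < Jomo < Esme < Orla < Gia < Nico < Hugo < Yosef < Vera < Isla

Each adjacent pair is fixed by a given relation: Kira < Jomo; Jomo < Esme; Esme < Orla; Orla < Gia; Gia < Nico; Nico < Hugo; Hugo < Yosef; Yosef < Vera; Vera < Isla. Chaining them end to end gives the full order.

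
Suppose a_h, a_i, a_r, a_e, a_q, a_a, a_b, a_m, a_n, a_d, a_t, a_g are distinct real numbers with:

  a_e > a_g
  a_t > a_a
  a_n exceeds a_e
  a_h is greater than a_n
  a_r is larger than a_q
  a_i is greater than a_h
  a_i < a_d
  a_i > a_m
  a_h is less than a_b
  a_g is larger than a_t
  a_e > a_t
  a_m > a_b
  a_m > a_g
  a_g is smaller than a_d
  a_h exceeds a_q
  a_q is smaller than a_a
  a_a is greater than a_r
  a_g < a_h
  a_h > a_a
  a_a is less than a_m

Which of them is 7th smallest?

The consecutive relations fix a unique order: a_q < a_r < a_a < a_t < a_g < a_e < a_n < a_h < a_b < a_m < a_i < a_d.
Counting 7 from the smallest end gives a_n.

a_n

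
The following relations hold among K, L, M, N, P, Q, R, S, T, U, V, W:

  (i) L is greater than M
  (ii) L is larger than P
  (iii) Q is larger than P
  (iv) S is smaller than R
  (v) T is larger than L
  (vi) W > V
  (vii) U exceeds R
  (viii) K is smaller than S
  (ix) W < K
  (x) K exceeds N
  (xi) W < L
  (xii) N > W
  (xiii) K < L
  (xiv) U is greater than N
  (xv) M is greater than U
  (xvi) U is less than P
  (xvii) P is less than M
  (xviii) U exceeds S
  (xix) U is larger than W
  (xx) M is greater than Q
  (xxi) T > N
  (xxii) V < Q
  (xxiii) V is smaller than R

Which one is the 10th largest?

Chaining the given pairs: V < W < N < K < S < R < U < P < Q < M < L < T.
Counting 10 from the largest end gives N.

N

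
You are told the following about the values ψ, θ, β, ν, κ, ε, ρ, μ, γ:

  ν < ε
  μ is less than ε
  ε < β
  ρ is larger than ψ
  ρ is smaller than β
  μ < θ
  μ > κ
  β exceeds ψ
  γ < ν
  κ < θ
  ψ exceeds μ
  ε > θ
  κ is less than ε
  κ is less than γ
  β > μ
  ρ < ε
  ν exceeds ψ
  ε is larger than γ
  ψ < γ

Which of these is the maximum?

β

Chaining downward from β: directly below it, μ, ψ, ρ, ε; then κ, θ, γ, ν.
That covers every other element, and nothing is given above β, so β is the maximum.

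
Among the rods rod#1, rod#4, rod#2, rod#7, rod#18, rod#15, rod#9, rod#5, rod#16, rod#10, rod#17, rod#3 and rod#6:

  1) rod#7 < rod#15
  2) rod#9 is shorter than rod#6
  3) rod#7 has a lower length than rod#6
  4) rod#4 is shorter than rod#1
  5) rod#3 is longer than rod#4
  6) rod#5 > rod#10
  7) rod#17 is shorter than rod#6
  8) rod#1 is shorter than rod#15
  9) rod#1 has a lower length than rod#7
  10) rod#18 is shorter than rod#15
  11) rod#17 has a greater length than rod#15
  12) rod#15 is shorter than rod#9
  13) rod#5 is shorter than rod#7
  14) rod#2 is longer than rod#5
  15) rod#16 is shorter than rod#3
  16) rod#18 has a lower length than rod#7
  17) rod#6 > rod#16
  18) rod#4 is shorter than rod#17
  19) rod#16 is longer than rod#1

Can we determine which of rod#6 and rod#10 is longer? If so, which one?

rod#10 < rod#5 and rod#5 < rod#7 give rod#10 < rod#7.
With rod#7 < rod#15: rod#10 < rod#5 < rod#7 < rod#15.
With rod#15 < rod#17: rod#10 < rod#5 < rod#7 < rod#15 < rod#17.
With rod#17 < rod#6: rod#10 < rod#5 < rod#7 < rod#15 < rod#17 < rod#6.
So rod#6 is longer.

rod#6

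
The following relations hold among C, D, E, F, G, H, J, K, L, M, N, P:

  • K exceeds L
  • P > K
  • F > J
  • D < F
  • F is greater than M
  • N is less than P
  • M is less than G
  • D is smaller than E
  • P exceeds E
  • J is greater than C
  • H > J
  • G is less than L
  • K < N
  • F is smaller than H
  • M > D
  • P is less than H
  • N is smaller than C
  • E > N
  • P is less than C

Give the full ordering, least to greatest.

Nothing is placed below D, so it is least; from there D < M; M < G; G < L; L < K; K < N; N < E; E < P; P < C; C < J; J < F; F < H, each given directly.

D < M < G < L < K < N < E < P < C < J < F < H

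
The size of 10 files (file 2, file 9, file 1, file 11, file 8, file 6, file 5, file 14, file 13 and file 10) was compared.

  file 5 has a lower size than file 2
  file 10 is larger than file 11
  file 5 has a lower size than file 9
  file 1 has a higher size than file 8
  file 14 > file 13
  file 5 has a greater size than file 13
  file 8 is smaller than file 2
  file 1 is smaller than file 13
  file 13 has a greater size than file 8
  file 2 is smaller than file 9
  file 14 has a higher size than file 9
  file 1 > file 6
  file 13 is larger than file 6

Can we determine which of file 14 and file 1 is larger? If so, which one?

The relevant relations are file 1 < file 13; file 13 < file 5; file 5 < file 2; file 2 < file 9; file 9 < file 14.
Chaining these gives file 1 < file 13 < file 5 < file 2 < file 9 < file 14.
So file 14 is larger.

file 14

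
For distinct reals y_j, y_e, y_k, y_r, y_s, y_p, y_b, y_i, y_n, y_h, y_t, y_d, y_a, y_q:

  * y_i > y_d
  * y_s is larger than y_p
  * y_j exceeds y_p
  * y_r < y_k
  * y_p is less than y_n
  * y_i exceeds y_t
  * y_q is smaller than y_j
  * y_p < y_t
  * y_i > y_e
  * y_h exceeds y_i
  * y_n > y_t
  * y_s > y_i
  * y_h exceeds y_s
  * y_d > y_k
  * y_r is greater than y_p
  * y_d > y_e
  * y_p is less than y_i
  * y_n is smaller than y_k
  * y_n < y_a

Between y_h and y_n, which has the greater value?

y_h

y_n < y_k and y_k < y_d give y_n < y_d.
Then y_d < y_i extends the chain to y_i.
Then y_i < y_s extends the chain to y_s.
With y_s < y_h: y_n < y_k < y_d < y_i < y_s < y_h.
So y_n < y_h; y_h is the larger of the two.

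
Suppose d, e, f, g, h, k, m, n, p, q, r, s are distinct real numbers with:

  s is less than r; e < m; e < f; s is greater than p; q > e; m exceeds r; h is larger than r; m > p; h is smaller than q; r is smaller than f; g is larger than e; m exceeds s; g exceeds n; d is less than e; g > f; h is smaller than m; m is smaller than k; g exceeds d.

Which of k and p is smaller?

Following the relations from p: p < s < r < h < m < k.
So p < k; p is the smaller of the two.

p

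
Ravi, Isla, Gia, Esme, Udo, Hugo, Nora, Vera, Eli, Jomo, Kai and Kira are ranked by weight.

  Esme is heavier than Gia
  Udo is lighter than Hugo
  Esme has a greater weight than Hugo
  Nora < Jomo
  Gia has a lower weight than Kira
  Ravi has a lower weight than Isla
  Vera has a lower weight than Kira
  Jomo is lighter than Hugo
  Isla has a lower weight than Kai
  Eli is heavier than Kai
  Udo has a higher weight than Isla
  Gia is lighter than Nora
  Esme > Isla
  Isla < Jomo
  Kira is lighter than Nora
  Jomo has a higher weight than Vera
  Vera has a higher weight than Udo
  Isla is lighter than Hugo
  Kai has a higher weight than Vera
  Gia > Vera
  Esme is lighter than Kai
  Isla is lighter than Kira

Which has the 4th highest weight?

Hugo

Chaining the given pairs: Ravi < Isla < Udo < Vera < Gia < Kira < Nora < Jomo < Hugo < Esme < Kai < Eli.
The 4th largest is Hugo.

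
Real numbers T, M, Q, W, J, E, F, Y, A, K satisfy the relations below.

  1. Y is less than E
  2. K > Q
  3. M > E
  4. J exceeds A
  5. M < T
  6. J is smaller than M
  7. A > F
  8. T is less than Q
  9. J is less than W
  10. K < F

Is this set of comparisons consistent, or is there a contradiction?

Chaining the given relations yields M < T < Q < K < F < A < J, so M < J. But one relation states J < M. These cannot both hold.

inconsistent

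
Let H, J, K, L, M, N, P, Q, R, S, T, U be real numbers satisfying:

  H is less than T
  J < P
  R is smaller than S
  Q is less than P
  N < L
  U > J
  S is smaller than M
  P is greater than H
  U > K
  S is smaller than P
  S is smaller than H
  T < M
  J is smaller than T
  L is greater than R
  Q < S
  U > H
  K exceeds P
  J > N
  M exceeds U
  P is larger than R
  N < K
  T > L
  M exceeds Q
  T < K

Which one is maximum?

M

Chaining downward from M: directly below it, Q, S, T, U; then R, J, L, H, K; then N, P.
That covers every other element, and nothing is given above M, so M is the maximum.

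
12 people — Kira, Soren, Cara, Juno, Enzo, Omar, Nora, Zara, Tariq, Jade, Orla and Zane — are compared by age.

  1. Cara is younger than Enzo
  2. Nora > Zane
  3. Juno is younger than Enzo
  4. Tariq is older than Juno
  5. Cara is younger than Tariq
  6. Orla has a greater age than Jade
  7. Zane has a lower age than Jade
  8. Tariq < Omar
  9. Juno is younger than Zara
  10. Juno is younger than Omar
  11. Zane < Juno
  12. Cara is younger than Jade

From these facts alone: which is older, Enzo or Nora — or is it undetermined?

Following every chain through Nora: below Nora we get Zane.
Enzo is not reached, and no chain runs the other way from Enzo to Nora.
So the given relations leave the order of Nora and Enzo undetermined.

undetermined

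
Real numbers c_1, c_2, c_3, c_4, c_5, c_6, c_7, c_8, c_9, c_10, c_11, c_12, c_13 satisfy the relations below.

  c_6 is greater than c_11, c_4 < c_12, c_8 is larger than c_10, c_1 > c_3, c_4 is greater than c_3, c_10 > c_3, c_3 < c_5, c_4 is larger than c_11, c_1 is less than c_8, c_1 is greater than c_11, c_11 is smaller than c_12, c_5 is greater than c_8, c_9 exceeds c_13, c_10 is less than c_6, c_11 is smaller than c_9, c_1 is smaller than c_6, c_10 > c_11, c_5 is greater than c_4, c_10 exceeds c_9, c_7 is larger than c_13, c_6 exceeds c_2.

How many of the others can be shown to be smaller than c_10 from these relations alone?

From c_10 the given relations immediately reach c_3, c_11, c_9.
From those, c_13 — 4 in total.
No other element is forced below c_10 by the given relations, so the count is 4.

4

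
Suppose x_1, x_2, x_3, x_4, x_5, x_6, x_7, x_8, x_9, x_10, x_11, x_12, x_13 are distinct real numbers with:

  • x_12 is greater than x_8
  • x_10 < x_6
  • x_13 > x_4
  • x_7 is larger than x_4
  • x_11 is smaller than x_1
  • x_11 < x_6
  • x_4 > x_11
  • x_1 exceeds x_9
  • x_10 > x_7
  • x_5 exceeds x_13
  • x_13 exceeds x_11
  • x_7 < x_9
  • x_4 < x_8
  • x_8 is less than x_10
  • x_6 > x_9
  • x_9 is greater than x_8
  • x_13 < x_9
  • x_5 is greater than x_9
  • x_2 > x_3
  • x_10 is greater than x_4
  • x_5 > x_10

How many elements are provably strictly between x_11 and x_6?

6

The relations place x_11 below x_6. An element lies strictly between them when it is forced above x_11 and also forced below x_6.
Above x_11: {x_4, x_7, x_13, x_8, x_10, x_9, x_5, x_12, x_1}. Below x_6: {x_4, x_7, x_13, x_8, x_10, x_9}.
Intersection: {x_4, x_7, x_13, x_8, x_10, x_9} — 6.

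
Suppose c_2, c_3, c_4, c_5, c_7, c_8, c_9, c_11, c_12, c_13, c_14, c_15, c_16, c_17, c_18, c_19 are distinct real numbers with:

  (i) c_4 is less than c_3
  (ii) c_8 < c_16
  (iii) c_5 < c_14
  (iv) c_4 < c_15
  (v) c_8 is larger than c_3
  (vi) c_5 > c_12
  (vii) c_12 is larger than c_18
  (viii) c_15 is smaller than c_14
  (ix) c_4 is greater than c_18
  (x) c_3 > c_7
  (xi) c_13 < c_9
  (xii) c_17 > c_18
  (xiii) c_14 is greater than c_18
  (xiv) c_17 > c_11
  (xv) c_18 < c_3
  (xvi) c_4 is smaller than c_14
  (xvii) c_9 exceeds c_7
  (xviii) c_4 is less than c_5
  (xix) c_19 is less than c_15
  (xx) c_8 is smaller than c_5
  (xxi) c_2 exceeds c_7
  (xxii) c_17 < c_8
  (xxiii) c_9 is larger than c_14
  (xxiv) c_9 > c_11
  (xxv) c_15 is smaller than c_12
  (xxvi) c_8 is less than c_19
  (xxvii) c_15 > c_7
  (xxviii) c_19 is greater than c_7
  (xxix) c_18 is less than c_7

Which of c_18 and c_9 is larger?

Link the given pairs in sequence: c_18 < c_4; c_4 < c_3; c_3 < c_8; c_8 < c_19; c_19 < c_15; c_15 < c_12; c_12 < c_5; c_5 < c_14; c_14 < c_9.
Together: c_18 < c_4 < c_3 < c_8 < c_19 < c_15 < c_12 < c_5 < c_14 < c_9.
So c_18 < c_9; c_9 is the larger of the two.

c_9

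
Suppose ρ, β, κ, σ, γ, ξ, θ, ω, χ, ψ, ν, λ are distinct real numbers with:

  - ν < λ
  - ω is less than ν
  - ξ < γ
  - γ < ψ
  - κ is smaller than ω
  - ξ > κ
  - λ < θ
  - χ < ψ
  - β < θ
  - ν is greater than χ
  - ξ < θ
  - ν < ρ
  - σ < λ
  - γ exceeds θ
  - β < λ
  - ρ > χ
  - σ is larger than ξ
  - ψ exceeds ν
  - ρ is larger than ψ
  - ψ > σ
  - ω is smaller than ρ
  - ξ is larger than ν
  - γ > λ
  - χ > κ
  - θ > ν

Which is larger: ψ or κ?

κ < ω and ω < ν give κ < ν.
Then ν < ξ extends the chain to ξ.
With ξ < σ: κ < ω < ν < ξ < σ.
With σ < λ: κ < ω < ν < ξ < σ < λ.
With λ < θ: κ < ω < ν < ξ < σ < λ < θ.
With θ < γ: κ < ω < ν < ξ < σ < λ < θ < γ.
Then γ < ψ extends the chain to ψ.
So κ < ψ; ψ is the larger of the two.

ψ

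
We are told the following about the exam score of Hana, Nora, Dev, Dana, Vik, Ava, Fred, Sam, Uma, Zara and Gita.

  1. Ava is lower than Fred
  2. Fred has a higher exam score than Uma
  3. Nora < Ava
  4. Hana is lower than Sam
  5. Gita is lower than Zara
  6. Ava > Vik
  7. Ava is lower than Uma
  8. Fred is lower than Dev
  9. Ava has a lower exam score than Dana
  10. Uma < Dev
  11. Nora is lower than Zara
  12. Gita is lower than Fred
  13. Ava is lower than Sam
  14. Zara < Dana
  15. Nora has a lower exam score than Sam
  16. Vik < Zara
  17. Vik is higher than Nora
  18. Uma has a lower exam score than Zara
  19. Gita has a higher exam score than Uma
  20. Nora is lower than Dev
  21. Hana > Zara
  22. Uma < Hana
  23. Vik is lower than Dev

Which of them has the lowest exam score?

Chaining upward from Nora: directly above it, Vik, Ava, Zara, Sam, Dev; then Uma, Fred, Hana, Dana; then Gita.
That covers every other element, and nothing is given below Nora, so Nora is the lowest exam score.

Nora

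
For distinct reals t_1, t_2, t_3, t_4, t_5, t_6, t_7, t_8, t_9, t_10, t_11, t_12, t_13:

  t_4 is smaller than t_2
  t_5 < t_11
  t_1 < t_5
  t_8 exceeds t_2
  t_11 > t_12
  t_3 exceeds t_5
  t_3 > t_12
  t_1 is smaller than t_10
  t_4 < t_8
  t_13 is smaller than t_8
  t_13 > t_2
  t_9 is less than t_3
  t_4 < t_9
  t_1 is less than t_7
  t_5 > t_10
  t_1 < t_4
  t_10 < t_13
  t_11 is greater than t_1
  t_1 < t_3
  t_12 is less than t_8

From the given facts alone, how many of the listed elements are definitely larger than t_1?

The elements the relations force above t_1 are t_4, t_10, t_5, t_9, t_7, t_2, t_11, t_3, t_13, t_8 — no chain reaches any other.
That is 10.

10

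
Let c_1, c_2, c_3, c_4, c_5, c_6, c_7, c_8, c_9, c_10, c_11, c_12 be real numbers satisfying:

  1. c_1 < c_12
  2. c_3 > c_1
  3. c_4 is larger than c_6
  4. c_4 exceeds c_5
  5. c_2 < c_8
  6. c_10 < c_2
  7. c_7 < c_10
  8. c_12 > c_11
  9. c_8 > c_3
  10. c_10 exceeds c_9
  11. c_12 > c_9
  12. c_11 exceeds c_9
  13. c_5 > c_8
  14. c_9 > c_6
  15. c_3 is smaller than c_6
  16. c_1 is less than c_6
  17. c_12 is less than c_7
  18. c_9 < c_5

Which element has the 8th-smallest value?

Piecing the relations together gives one ordering: c_1 < c_3 < c_6 < c_9 < c_11 < c_12 < c_7 < c_10 < c_2 < c_8 < c_5 < c_4.
The 8th smallest is c_10.

c_10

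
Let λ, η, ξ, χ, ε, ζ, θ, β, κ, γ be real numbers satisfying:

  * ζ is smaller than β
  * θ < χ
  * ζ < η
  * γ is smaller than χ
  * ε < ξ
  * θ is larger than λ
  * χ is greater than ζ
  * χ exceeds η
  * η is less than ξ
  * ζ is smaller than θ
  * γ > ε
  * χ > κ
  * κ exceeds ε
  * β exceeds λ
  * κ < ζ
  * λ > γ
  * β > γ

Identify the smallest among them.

ε

κ is not least since ε < κ; ζ is not least since κ < ζ; η is not least since ζ < η; γ is not least since ε < γ; λ is not least since γ < λ; β is not least since γ < β; θ is not least since ζ < θ; ξ is not least since η < ξ; χ is not least since γ < χ.
Only ε has nothing below it, so ε is the smallest.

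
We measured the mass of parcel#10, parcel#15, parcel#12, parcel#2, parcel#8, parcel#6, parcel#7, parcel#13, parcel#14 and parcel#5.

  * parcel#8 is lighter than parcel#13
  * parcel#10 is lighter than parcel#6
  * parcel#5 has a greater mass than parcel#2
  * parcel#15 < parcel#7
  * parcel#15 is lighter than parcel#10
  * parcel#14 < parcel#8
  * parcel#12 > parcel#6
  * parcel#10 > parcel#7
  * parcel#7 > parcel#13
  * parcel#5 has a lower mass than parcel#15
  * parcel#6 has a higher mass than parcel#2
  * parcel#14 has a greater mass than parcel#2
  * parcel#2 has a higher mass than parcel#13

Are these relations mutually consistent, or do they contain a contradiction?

inconsistent

We have parcel#2 < parcel#14 stated directly, yet also parcel#14 < parcel#8 < parcel#13 < parcel#2 by chaining the others — so parcel#14 < parcel#2. Contradiction.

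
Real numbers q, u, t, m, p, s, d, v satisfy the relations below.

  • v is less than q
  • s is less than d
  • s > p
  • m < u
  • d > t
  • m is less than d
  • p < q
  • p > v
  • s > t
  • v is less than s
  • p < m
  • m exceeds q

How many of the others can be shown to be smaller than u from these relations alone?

4

From u the given relations immediately reach m.
From those, p, q — 3 in total.
From those, v — 4 in total.
No other element is forced below u by the given relations, so the count is 4.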